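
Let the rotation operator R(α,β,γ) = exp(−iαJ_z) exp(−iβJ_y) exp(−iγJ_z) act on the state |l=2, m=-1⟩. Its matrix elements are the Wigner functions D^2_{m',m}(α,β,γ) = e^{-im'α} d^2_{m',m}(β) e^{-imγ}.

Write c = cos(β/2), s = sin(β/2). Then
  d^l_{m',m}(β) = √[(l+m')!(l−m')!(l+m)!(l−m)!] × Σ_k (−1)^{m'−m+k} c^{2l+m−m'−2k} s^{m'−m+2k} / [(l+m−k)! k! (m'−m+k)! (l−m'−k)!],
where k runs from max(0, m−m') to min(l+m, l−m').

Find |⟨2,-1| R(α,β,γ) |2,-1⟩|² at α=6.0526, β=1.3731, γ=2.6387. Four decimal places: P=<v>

P=0.1319

First d^2_{-1,-1}(β=1.3731), then the phase factors e^{-i(-1)α} and e^{-i(-1)γ}:
With c≡cos(β/2)=0.773437 and s≡sin(β/2)=0.633873, N=[1·6·1·6]^{1/2}=6.000000
Admissible k: 0..1 (factorial args all ≥0)
  k=0: (−1)^0·6.0000/(6)·0.7734^4·0.6339^0 = +0.357850
  k=1: (−1)^1·6.0000/(2)·0.7734^2·0.6339^2 = -0.721067
d^2_{-1,-1}(1.3731) = +0.357850 -0.721067 = -0.363217
|D^2_{-1,-1}|² = |d^2_{-1,-1}(β)|² = (-0.363217)² = 0.131927 (the z-rotation phases have unit modulus)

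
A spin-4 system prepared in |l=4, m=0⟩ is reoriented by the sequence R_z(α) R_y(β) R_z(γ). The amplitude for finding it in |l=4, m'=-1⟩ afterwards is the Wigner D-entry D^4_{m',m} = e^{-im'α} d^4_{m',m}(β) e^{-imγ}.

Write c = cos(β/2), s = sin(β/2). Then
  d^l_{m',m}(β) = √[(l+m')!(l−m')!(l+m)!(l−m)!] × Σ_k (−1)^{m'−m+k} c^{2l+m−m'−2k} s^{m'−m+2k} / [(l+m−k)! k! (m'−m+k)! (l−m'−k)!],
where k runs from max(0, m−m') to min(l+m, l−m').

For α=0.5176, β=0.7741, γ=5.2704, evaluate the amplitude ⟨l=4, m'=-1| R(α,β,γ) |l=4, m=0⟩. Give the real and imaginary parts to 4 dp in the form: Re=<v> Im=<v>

D^4_{-1,0}(0.5176,0.7741,5.2704) = e^{-i·-1·0.5176}·d^4_{-1,0}(0.7741)·e^{-i·0·5.2704}. Compute d first:
c=cos(0.7741/2)=0.926027, s=sin(0.7741/2)=0.377458; N=√[6·120·24·24]=643.987578
The bounds max(0,m−m')=1 and min(l+m,l−m')=4 give 4 terms
  k=1: (−1)^0·643.9876/(144)·0.9260^7·0.3775^1 = +0.985708
  k=2: (−1)^1·643.9876/(24)·0.9260^5·0.3775^3 = -0.982631
  k=3: (−1)^2·643.9876/(24)·0.9260^3·0.3775^5 = +0.163261
  k=4: (−1)^3·643.9876/(144)·0.9260^1·0.3775^7 = -0.004521
d^4_{-1,0}(0.7741) = +0.985708 -0.982631 +0.163261 -0.004521 = +0.161817
Attach z-rotation phases: D = e^{-i(-1)(0.5176)}·(+0.161817)·e^{-i(0)(5.2704)} = +0.140620+0.080066i

Re=0.1406 Im=0.0801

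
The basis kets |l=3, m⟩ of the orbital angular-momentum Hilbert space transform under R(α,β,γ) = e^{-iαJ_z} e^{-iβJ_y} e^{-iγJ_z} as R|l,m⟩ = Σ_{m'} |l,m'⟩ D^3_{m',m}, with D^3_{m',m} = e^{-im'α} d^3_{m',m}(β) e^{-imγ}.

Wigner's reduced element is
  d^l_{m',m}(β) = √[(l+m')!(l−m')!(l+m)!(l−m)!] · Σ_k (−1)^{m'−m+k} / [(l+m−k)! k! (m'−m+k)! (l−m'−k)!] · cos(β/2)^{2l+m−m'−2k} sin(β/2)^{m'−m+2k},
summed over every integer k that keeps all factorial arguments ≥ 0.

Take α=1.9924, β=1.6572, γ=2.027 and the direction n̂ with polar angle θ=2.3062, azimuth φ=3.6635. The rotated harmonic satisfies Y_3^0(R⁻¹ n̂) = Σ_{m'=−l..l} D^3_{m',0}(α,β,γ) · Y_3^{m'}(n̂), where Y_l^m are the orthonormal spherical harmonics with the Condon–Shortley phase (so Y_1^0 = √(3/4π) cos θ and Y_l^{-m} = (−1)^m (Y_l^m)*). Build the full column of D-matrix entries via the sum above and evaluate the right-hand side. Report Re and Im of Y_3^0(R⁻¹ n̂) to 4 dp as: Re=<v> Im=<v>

Re=0.0180 Im=0.0000

Need the full column D^3_{m',0} for m'=−3..3 at α=1.9924, β=1.6572, γ=2.027.
cos(β/2)=0.675908, sin(β/2)=0.736986
d^3_{-3,0}: single k=3 term ⇒ +0.552784;  D = +0.527108-0.166517i
d^3_{-2,0}: k∈[2..3] ⇒ +0.620912 -0.738198 = -0.117286;  D = +0.078003+0.087587i
d^3_{-1,0}: k∈[1..3] ⇒ +0.360154 -1.284554 +0.509066 = -0.415334;  D = +0.169965-0.378965i
d^3_{0,0}: k∈[0..3] ⇒ +0.095351 -1.020262 +1.212982 -0.160234 = +0.127838;  D = +0.127838+0.000000i
d^3_{1,0}: k∈[0..2] ⇒ -0.360154 +1.284554 -0.509066 = +0.415334;  D = -0.169965-0.378965i
d^3_{2,0}: k∈[0..1] ⇒ +0.620912 -0.738198 = -0.117286;  D = +0.078003-0.087587i
d^3_{3,0}: single k=0 term ⇒ -0.552784;  D = -0.527108-0.166517i
Y_3^{m'}(θ=2.3062,φ=3.6635) and Σ D·Y over m':
  (+0.5271-0.1665i)·(-0.0009+0.1701i)  (+0.0780+0.0876i)·(-0.1896+0.3259i)  (+0.1700-0.3790i)·(-0.2598+0.1494i)  (+0.1278+0.0000i)·(+0.1877+0.0000i)  (-0.1700-0.3790i)·(+0.2598+0.1494i)  (+0.0780-0.0876i)·(-0.1896-0.3259i)  (-0.5271-0.1665i)·(+0.0009+0.1701i)
Y_3^0(R⁻¹ n̂) = +0.017999+0.000000i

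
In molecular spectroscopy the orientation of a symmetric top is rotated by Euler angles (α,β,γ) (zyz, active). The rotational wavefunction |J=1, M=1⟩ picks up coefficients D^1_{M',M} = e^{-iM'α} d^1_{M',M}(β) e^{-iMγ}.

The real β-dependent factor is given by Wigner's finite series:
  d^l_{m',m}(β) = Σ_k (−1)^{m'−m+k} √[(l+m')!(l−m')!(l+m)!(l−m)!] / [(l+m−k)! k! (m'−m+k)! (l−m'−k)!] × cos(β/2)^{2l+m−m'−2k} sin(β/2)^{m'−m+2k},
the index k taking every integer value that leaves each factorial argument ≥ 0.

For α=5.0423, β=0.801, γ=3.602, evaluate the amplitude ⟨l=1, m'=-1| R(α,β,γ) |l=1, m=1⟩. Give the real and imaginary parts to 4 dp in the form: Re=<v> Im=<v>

Split into d^1_{-1,1}(β=0.801) × two z-phases.
Half-angle: c=0.920866, s=0.389879. N=√(1·2·2·1)=2.000000
The bounds max(0,m−m')=2 and min(l+m,l−m')=2 give 1 term
  k=2: (−1)^0·2.0000/(2)·0.9209^0·0.3899^2 = +0.152005
d^1_{-1,1}(0.801) = +0.152005
Phases: e^{-i·(-1)·5.0423}=+0.323959-0.946071i, e^{-i·(1)·3.602}=-0.895872+0.444313i ⇒ D=+0.019780+0.150713i

Re=0.0198 Im=0.1507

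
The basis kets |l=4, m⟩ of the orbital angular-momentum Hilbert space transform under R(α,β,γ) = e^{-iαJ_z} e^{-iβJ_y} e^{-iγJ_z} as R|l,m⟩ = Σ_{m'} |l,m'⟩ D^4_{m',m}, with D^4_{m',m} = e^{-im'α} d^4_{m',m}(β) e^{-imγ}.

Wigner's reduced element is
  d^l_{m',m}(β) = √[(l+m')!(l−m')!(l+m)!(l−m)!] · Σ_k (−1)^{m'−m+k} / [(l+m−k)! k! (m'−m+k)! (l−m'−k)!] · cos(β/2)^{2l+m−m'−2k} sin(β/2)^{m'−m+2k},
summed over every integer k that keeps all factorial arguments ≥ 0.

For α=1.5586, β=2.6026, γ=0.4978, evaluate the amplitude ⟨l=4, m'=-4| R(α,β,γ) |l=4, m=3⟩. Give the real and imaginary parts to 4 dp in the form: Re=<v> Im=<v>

Split into d^4_{-4,3}(β=2.6026) × two z-phases.
With c≡cos(β/2)=0.266246 and s≡sin(β/2)=0.963905, N=[1·40320·5040·1]^{1/2}=14255.272709
Admissible k: 7..7 (factorial args all ≥0)
  k=7: (−1)^0·14255.2727/(5040)·0.2662^1·0.9639^7 = +0.582194
d^4_{-4,3}(2.6026) = +0.582194
Attach z-rotation phases: D = e^{-i(-4)(1.5586)}·(+0.582194)·e^{-i(3)(0.4978)} = +0.016655-0.581956i

Re=0.0167 Im=-0.5820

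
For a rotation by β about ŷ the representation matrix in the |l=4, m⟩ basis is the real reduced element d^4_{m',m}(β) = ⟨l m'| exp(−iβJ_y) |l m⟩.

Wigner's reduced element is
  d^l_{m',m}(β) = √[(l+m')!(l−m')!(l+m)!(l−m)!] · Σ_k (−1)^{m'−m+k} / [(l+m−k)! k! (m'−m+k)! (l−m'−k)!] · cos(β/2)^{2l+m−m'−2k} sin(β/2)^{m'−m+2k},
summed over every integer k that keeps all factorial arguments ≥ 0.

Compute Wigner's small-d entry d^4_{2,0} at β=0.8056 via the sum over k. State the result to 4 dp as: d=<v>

d^4_{2,0}(β=0.8056) via Wigner's sum:
Half-angle: c=0.919967, s=0.391996. N=√(720·2·24·24)=910.735966
k: max(0,(0)−(2))=0 … min(4+(0),4−(2))=2
  k=0: (−1)^2·910.7360/(96)·0.9200^6·0.3920^2 = +0.883726
  k=1: (−1)^3·910.7360/(36)·0.9200^4·0.3920^4 = -0.427863
  k=2: (−1)^4·910.7360/(96)·0.9200^2·0.3920^6 = +0.029131
d^4_{2,0}(0.8056) = +0.883726 -0.427863 +0.029131 = +0.484994

d=0.4850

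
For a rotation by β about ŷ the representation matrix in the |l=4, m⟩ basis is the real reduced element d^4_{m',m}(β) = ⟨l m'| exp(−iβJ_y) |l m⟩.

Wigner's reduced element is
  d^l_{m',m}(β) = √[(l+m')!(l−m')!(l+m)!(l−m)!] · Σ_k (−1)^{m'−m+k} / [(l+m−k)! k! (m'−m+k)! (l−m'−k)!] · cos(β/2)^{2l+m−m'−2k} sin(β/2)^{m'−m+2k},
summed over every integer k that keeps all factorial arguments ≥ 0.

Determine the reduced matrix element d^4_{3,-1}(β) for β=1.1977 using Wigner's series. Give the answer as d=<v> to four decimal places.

d=0.4480

d^4_{3,-1}(β=1.1977) via Wigner's sum:
With c≡cos(β/2)=0.825984 and s≡sin(β/2)=0.563693, N=[5040·1·6·120]^{1/2}=1904.940944
Admissible k: 0..1 (factorial args all ≥0)
  k=0: (−1)^4·1904.9409/(144)·0.8260^4·0.5637^4 = +0.621694
  k=1: (−1)^5·1904.9409/(240)·0.8260^2·0.5637^6 = -0.173728
d^4_{3,-1}(1.1977) = +0.621694 -0.173728 = +0.447966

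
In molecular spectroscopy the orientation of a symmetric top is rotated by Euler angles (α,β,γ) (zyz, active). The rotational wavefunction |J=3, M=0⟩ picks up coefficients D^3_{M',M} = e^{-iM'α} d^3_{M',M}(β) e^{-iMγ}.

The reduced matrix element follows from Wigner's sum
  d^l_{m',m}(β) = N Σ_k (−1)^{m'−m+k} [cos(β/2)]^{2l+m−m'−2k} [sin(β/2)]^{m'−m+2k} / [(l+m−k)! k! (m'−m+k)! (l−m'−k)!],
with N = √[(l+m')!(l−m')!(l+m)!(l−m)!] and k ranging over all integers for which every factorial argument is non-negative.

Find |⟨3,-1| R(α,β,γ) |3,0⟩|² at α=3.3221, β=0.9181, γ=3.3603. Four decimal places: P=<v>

First d^3_{-1,0}(β=0.9181), then the phase factors e^{-i(-1)α} and e^{-i(0)γ}:
c=cos(0.9181/2)=0.896474, s=sin(0.9181/2)=0.443097; N=√[2·24·6·6]=41.569219
k: max(0,(0)−(-1))=1 … min(3+(0),3−(-1))=3
  k=1: (−1)^0·41.5692/(12)·0.8965^5·0.4431^1 = +0.888745
  k=2: (−1)^1·41.5692/(4)·0.8965^3·0.4431^3 = -0.651359
  k=3: (−1)^2·41.5692/(12)·0.8965^1·0.4431^5 = +0.053042
d^3_{-1,0}(0.9181) = +0.888745 -0.651359 +0.053042 = +0.290429
|D^3_{-1,0}|² = |d^3_{-1,0}(β)|² = (+0.290429)² = 0.084349 (the z-rotation phases have unit modulus)

P=0.0843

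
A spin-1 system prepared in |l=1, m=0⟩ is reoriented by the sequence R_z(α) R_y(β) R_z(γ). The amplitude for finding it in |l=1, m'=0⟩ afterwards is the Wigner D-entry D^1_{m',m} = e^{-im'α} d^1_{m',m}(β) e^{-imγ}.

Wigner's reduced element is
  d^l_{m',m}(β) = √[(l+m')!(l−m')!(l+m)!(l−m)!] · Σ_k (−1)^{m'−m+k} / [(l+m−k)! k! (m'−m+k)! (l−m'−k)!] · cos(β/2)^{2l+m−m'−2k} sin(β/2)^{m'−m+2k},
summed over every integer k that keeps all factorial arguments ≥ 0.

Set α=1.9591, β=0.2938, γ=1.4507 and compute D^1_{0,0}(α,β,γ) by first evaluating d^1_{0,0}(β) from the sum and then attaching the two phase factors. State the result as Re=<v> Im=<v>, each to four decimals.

Re=0.9572 Im=0.0000

First d^1_{0,0}(β=0.2938), then the phase factors e^{-i(0)α} and e^{-i(0)γ}:
Half-angle: c=0.989230, s=0.146372. N=√(1·1·1·1)=1.000000
Admissible k: 0..1 (factorial args all ≥0)
  k=0: (−1)^0·1.0000/(1)·0.9892^2·0.1464^0 = +0.978575
  k=1: (−1)^1·1.0000/(1)·0.9892^0·0.1464^2 = -0.021425
d^1_{0,0}(0.2938) = +0.978575 -0.021425 = +0.957150
Phases: e^{-i·(0)·1.9591}=+1.000000+0.000000i, e^{-i·(0)·1.4507}=+1.000000+0.000000i ⇒ D=+0.957150+0.000000i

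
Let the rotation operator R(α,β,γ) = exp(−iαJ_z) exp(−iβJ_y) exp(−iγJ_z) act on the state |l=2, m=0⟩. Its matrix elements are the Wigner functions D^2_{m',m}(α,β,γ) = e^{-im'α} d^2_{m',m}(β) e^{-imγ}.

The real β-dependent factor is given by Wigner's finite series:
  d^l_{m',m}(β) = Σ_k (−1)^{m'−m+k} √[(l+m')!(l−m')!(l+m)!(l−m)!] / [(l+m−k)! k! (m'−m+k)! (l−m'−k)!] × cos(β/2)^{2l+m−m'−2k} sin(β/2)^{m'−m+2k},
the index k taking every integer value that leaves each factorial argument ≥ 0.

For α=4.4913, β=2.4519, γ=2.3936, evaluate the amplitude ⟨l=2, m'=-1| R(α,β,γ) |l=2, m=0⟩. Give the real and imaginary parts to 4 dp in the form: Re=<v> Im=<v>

First d^2_{-1,0}(β=2.4519), then the phase factors e^{-i(-1)α} and e^{-i(0)γ}:
With c≡cos(β/2)=0.338052 and s≡sin(β/2)=0.941127, N=[1·6·2·2]^{1/2}=4.898979
Admissible k: 1..2 (factorial args all ≥0)
  k=1: (−1)^0·4.8990/(2)·0.3381^3·0.9411^1 = +0.089058
  k=2: (−1)^1·4.8990/(2)·0.3381^1·0.9411^3 = -0.690247
d^2_{-1,0}(2.4519) = +0.089058 -0.690247 = -0.601189
D = (-0.219292-0.975659i)·(-0.601189)·(+1.000000+0.000000i) = +0.131836+0.586555i

Re=0.1318 Im=0.5866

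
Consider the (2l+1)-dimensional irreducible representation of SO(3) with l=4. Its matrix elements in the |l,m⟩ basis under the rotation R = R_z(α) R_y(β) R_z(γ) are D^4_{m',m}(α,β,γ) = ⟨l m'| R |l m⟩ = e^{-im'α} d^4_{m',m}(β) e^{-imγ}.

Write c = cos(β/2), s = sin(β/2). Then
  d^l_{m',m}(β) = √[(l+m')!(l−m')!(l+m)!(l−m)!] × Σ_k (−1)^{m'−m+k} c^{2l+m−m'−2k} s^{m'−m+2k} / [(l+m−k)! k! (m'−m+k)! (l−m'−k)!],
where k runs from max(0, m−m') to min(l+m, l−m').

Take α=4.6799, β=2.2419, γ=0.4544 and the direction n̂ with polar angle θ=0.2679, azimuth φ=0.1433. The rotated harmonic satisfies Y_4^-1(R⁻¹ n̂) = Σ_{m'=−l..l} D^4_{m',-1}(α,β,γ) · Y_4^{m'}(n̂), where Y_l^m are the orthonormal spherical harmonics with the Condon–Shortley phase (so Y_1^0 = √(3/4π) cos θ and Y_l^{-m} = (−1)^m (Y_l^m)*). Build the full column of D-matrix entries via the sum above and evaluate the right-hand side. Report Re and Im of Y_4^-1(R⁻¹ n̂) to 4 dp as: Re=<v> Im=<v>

Re=-0.0274 Im=-0.0282

Need the full column D^4_{m',-1} for m'=−4..4 at α=4.6799, β=2.2419, γ=0.4544.
cos(β/2)=0.434827, sin(β/2)=0.900514
d^4_{-4,-1}: single k=3 term ⇒ +0.084947;  D = +0.080515+0.027080i
d^4_{-3,-1}: k∈[2..3] ⇒ +0.043506 -0.310991 = -0.267485;  D = +0.093460-0.250626i
d^4_{-2,-1}: k∈[1..3] ⇒ +0.011229 -0.240802 +0.688521 = +0.458948;  D = -0.424586-0.174241i
d^4_{-1,-1}: k∈[0..3] ⇒ +0.001278 -0.082219 +0.705261 -1.008268 = -0.383948;  D = -0.157229+0.350279i
d^4_{0,-1}: k∈[0..3] ⇒ -0.011836 +0.304594 -1.306377 +0.933823 = -0.079796;  D = -0.071699-0.035024i
d^4_{1,-1}: k∈[0..3] ⇒ +0.054813 -0.705261 +1.512402 -0.432438 = +0.429516;  D = -0.200961+0.379603i
d^4_{2,-1}: k∈[0..2] ⇒ -0.160535 +1.032781 -0.885903 = -0.013656;  D = +0.011855+0.006778i
d^4_{3,-1}: k∈[0..1] ⇒ +0.310991 -0.800288 = -0.489297;  D = -0.256528+0.416660i
d^4_{4,-1}: single k=0 term ⇒ -0.364331;  D = -0.303877-0.200988i
Y_4^{m'}(θ=0.2679,φ=0.1433) and Σ D·Y over m':
  (+0.0805+0.0271i)·(+0.0018-0.0012i)  (+0.0935-0.2506i)·(+0.0204-0.0093i)  (-0.4246-0.1742i)·(+0.1239-0.0365i)  (-0.1572+0.3503i)·(+0.4195-0.0605i)  (-0.0717-0.0350i)·(+0.5680+0.0000i)  (-0.2010+0.3796i)·(-0.4195-0.0605i)  (+0.0119+0.0068i)·(+0.1239+0.0365i)  (-0.2565+0.4167i)·(-0.0204-0.0093i)  (-0.3039-0.2010i)·(+0.0018+0.0012i)
Y_4^-1(R⁻¹ n̂) = -0.027404-0.028153i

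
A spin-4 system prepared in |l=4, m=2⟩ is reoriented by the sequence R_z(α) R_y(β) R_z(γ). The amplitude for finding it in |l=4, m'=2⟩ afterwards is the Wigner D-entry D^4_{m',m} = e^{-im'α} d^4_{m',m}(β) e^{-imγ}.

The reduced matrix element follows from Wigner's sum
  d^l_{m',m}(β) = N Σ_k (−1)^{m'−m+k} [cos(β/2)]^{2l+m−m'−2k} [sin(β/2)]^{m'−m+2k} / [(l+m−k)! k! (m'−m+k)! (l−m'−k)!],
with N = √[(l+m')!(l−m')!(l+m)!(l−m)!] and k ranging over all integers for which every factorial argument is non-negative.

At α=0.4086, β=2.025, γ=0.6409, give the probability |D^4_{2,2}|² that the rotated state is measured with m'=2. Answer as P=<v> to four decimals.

Split into d^4_{2,2}(β=2.025) × two z-phases.
Half-angle: c=0.529742, s=0.848159. N=√(720·2·720·2)=1440.000000
k: max(0,(2)−(2))=0 … min(4+(2),4−(2))=2
  k=0: (−1)^0·1440.0000/(1440)·0.5297^8·0.8482^0 = +0.006202
  k=1: (−1)^1·1440.0000/(120)·0.5297^6·0.8482^2 = -0.190775
  k=2: (−1)^2·1440.0000/(96)·0.5297^4·0.8482^4 = +0.611305
d^4_{2,2}(2.025) = +0.006202 -0.190775 +0.611305 = +0.426731
|D^4_{2,2}|² = |d^4_{2,2}(β)|² = (+0.426731)² = 0.182099 (the z-rotation phases have unit modulus)

P=0.1821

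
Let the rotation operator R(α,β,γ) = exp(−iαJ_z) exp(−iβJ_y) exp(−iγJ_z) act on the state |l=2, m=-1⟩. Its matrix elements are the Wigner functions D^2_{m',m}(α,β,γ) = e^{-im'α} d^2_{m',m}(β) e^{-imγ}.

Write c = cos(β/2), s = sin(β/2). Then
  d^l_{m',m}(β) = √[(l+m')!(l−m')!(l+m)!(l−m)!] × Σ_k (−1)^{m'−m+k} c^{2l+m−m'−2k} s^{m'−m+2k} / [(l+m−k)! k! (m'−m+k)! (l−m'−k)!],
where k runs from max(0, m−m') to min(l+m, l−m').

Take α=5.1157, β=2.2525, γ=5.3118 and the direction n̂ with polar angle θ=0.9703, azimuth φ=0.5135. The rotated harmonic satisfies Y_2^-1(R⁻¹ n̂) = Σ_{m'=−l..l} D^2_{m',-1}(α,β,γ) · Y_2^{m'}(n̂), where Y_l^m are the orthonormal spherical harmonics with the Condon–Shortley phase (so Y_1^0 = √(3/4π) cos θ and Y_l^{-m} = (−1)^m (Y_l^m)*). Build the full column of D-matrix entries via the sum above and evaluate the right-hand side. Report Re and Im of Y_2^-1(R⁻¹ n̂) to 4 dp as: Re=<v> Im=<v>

Re=0.2940 Im=0.0486

Need the full column D^2_{m',-1} for m'=−2..2 at α=5.1157, β=2.2525, γ=5.3118.
cos(β/2)=0.430048, sin(β/2)=0.902806
d^2_{-2,-1}: single k=1 term ⇒ +0.143607;  D = -0.141662+0.023554i
d^2_{-1,-1}: k∈[0..1] ⇒ +0.034203 -0.452215 = -0.418011;  D = +0.224894+0.352358i
d^2_{0,-1}: k∈[0..1] ⇒ -0.175882 +0.775133 = +0.599250;  D = +0.338071-0.494782i
d^2_{1,-1}: k∈[0..1] ⇒ +0.452215 -0.664320 = -0.212106;  D = -0.208040-0.041328i
d^2_{2,-1}: single k=0 term ⇒ -0.632893;  D = -0.130206-0.619355i
Y_2^{m'}(θ=0.9703,φ=0.5135) and Σ D·Y over m':
  (-0.1417+0.0236i)·(+0.1360-0.2250i)  (+0.2249+0.3524i)·(+0.3137-0.1769i)  (+0.3381-0.4948i)·(-0.0133+0.0000i)  (-0.2080-0.0413i)·(-0.3137-0.1769i)  (-0.1302-0.6194i)·(+0.1360+0.2250i)
Y_2^-1(R⁻¹ n̂) = +0.294028+0.048622i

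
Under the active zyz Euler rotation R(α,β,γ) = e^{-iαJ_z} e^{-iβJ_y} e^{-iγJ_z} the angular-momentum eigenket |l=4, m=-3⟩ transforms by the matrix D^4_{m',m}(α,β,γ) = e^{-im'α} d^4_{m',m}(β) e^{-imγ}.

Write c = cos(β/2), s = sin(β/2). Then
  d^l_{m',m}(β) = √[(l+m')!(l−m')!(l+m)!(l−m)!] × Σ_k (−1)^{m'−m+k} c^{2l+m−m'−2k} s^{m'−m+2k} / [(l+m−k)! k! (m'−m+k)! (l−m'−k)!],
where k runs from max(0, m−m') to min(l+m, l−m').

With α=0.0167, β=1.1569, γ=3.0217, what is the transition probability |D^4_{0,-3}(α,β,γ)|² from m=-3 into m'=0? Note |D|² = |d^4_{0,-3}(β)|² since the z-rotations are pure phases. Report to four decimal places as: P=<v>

Split into d^4_{0,-3}(β=1.1569) × two z-phases.
With c≡cos(β/2)=0.837311 and s≡sin(β/2)=0.546727, N=[24·24·1·5040]^{1/2}=1703.830978
The bounds max(0,m−m')=0 and min(l+m,l−m')=1 give 2 terms
  k=0: (−1)^3·1703.8310/(144)·0.8373^5·0.5467^3 = -0.795810
  k=1: (−1)^4·1703.8310/(144)·0.8373^3·0.5467^5 = +0.339294
d^4_{0,-3}(1.1569) = -0.795810 +0.339294 = -0.456516
|D^4_{0,-3}|² = |d^4_{0,-3}(β)|² = (-0.456516)² = 0.208407 (the z-rotation phases have unit modulus)

P=0.2084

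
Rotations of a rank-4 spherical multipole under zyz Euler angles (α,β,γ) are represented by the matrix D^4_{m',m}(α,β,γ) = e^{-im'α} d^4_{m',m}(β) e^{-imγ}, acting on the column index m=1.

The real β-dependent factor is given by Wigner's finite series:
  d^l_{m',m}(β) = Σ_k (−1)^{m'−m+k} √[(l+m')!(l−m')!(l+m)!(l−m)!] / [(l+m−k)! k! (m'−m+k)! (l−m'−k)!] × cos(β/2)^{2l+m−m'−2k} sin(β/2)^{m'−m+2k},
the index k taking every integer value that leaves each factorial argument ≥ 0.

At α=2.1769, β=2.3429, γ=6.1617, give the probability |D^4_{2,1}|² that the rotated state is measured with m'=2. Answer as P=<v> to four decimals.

P=0.1678

D^4_{2,1}(2.1769,2.3429,6.1617) = e^{-i·2·2.1769}·d^4_{2,1}(2.3429)·e^{-i·1·6.1617}. Compute d first:
Half-angle: c=0.388816, s=0.921315. N=√(720·2·120·6)=1018.233765
Admissible k: 0..2 (factorial args all ≥0)
  k=0: (−1)^1·1018.2338/(240)·0.3888^7·0.9213^1 = -0.005251
  k=1: (−1)^2·1018.2338/(48)·0.3888^5·0.9213^3 = +0.147419
  k=2: (−1)^3·1018.2338/(72)·0.3888^3·0.9213^5 = -0.551810
d^4_{2,1}(2.3429) = -0.005251 +0.147419 -0.551810 = -0.409642
|D^4_{2,1}|² = |d^4_{2,1}(β)|² = (-0.409642)² = 0.167807 (the z-rotation phases have unit modulus)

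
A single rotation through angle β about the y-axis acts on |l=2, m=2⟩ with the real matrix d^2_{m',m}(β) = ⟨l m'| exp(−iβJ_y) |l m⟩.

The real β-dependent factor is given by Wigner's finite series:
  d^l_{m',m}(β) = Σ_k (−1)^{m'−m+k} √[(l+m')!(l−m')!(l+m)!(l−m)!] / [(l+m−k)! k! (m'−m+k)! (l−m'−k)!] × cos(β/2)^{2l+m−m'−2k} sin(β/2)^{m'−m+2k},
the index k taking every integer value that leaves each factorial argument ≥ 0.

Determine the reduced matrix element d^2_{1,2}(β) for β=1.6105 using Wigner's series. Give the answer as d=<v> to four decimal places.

d^2_{1,2}(β=1.6105) via Wigner's sum:
Half-angle: c=0.692931, s=0.721004. N=√(6·1·24·1)=12.000000
Admissible k: 1..1 (factorial args all ≥0)
  k=1: (−1)^0·12.0000/(6)·0.6929^3·0.7210^1 = +0.479775
d^2_{1,2}(1.6105) = +0.479775

d=0.4798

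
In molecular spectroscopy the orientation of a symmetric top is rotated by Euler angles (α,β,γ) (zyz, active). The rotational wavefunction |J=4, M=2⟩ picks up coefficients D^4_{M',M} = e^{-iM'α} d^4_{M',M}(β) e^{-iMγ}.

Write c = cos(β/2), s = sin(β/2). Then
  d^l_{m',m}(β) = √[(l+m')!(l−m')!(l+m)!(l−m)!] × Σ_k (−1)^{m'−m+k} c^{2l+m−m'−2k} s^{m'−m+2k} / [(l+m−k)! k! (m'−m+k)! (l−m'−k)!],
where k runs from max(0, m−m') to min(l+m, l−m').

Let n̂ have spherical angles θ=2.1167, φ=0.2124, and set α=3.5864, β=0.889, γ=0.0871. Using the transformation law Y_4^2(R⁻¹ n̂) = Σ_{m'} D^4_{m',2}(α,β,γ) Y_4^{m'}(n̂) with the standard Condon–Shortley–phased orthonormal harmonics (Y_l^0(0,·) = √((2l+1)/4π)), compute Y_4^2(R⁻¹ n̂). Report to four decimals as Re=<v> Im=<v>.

Need the full column D^4_{m',2} for m'=−4..4 at α=3.5864, β=0.889, γ=0.0871.
cos(β/2)=0.902826, sin(β/2)=0.430007
d^4_{-4,2}: single k=6 term ⇒ +0.027267;  D = -0.000933+0.027251i
d^4_{-3,2}: k∈[5..6] ⇒ +0.121443 -0.009183 = +0.112260;  D = -0.044807-0.102930i
d^4_{-2,2}: k∈[4..6] ⇒ +0.340728 -0.061836 +0.001169 = +0.280061;  D = +0.211396+0.183700i
d^4_{-1,2}: k∈[3..5] ⇒ +0.674466 -0.229506 +0.010413 = +0.455373;  D = -0.438801-0.121729i
d^4_{0,2}: k∈[2..4] ⇒ +0.949938 -0.574653 +0.048885 = +0.424170;  D = +0.417750-0.073517i
d^4_{1,2}: k∈[1..3] ⇒ +0.891947 -1.011699 +0.153004 = +0.033252;  D = -0.027082+0.019294i
d^4_{2,2}: k∈[0..2] ⇒ +0.441399 -1.201587 +0.340728 = -0.419460;  D = -0.203665+0.366698i
d^4_{3,2}: k∈[0..1] ⇒ -0.786623 +0.535341 = -0.251283;  D = +0.015613-0.250797i
d^4_{4,2}: single k=0 term ⇒ +0.529850;  D = -0.197827-0.491534i
Y_4^{m'}(θ=2.1167,φ=0.2124) and Σ D·Y over m':
  (-0.0009+0.0273i)·(+0.1559-0.1773i)  (-0.0448-0.1029i)·(-0.3261+0.2414i)  (+0.2114+0.1837i)·(+0.1975-0.0893i)  (-0.4388-0.1217i)·(+0.2284-0.0493i)  (+0.4178-0.0735i)·(-0.2691+0.0000i)  (-0.0271+0.0193i)·(-0.2284-0.0493i)  (-0.2037+0.3667i)·(+0.1975+0.0893i)  (+0.0156-0.2508i)·(+0.3261+0.2414i)  (-0.1978-0.4915i)·(+0.1559+0.1773i)
Y_4^2(R⁻¹ n̂) = -0.060227-0.080433i

Re=-0.0602 Im=-0.0804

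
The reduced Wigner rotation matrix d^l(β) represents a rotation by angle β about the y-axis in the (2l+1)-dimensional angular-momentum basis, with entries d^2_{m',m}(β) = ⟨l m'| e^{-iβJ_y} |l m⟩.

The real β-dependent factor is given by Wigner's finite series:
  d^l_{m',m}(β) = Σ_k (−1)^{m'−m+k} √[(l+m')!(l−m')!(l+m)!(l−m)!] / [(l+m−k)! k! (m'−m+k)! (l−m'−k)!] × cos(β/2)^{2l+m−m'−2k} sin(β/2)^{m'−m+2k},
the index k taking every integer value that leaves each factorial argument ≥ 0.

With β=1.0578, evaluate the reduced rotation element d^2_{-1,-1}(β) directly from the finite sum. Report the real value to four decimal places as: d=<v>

d^2_{-1,-1}(β=1.0578) via Wigner's sum:
c=cos(1.0578/2)=0.863363, s=sin(1.0578/2)=0.504584; N=√[1·6·1·6]=6.000000
k∈{0,1} keeps every argument non-negative
  k=0: (−1)^0·6.0000/(6)·0.8634^4·0.5046^0 = +0.555614
  k=1: (−1)^1·6.0000/(2)·0.8634^2·0.5046^2 = -0.569344
d^2_{-1,-1}(1.0578) = +0.555614 -0.569344 = -0.013730

d=-0.0137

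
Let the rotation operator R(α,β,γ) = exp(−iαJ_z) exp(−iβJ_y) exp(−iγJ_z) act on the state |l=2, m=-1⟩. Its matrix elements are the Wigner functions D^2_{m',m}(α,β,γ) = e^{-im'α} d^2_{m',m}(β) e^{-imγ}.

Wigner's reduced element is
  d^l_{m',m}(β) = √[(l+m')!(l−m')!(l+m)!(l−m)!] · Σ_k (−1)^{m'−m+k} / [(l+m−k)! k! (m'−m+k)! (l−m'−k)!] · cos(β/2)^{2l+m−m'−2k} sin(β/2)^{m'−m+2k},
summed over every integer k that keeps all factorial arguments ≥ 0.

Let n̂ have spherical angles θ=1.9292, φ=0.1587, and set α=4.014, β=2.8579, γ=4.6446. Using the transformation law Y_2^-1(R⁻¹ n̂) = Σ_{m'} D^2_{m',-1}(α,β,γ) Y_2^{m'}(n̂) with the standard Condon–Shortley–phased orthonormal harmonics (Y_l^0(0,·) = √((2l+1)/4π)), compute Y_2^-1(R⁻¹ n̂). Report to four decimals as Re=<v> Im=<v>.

Need the full column D^2_{m',-1} for m'=−2..2 at α=4.014, β=2.8579, γ=4.6446.
cos(β/2)=0.141371, sin(β/2)=0.989957
d^2_{-2,-1}: single k=1 term ⇒ +0.005594;  D = +0.005563+0.000593i
d^2_{-1,-1}: k∈[0..1] ⇒ +0.000399 -0.058759 = -0.058360;  D = +0.042052-0.040466i
d^2_{0,-1}: k∈[0..1] ⇒ -0.006851 +0.335958 = +0.329107;  D = -0.022293-0.328351i
d^2_{1,-1}: k∈[0..1] ⇒ +0.058759 -0.960428 = -0.901669;  D = -0.728254-0.531650i
d^2_{2,-1}: single k=0 term ⇒ -0.274309;  D = +0.266328-0.065685i
Y_2^{m'}(θ=1.9292,φ=0.1587) and Σ D·Y over m':
  (+0.0056+0.0006i)·(+0.3218-0.1057i)  (+0.0421-0.0405i)·(-0.2506+0.0401i)  (-0.0223-0.3284i)·(-0.1990+0.0000i)  (-0.7283-0.5317i)·(+0.2506+0.0401i)  (+0.2663-0.0657i)·(+0.3218+0.1057i)
Y_2^-1(R⁻¹ n̂) = -0.071139-0.078653i

Re=-0.0711 Im=-0.0787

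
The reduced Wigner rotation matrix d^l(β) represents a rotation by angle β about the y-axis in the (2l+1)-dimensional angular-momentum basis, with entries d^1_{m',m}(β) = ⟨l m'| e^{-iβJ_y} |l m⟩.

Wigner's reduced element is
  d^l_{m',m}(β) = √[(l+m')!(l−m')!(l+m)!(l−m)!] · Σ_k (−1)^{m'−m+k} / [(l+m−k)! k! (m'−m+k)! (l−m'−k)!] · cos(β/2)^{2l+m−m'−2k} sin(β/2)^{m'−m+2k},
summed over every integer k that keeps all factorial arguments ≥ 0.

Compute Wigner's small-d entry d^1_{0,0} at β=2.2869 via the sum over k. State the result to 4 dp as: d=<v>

d^1_{0,0}(β=2.2869) via Wigner's sum:
c=cos(2.2869/2)=0.414457, s=sin(2.2869/2)=0.910069; N=√[1·1·1·1]=1.000000
k∈{0,1} keeps every argument non-negative
  k=0: (−1)^0·1.0000/(1)·0.4145^2·0.9101^0 = +0.171775
  k=1: (−1)^1·1.0000/(1)·0.4145^0·0.9101^2 = -0.828225
d^1_{0,0}(2.2869) = +0.171775 -0.828225 = -0.656450

d=-0.6565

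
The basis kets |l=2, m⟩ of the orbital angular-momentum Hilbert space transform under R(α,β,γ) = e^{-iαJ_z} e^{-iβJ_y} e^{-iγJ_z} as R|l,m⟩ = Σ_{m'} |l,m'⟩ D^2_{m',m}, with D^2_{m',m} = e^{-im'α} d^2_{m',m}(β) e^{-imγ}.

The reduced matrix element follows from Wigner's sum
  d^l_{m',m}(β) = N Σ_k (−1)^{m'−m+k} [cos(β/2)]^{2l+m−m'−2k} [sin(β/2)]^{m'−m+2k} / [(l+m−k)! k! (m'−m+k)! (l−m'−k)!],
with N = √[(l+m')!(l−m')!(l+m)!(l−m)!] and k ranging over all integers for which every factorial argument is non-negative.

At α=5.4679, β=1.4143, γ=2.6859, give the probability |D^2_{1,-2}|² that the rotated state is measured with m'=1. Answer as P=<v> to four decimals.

P=0.1738

First d^2_{1,-2}(β=1.4143), then the phase factors e^{-i(1)α} and e^{-i(-2)γ}:
With c≡cos(β/2)=0.760217 and s≡sin(β/2)=0.649670, N=[6·1·1·24]^{1/2}=12.000000
Admissible k: 0..0 (factorial args all ≥0)
  k=0: (−1)^3·12.0000/(6)·0.7602^1·0.6497^3 = -0.416913
d^2_{1,-2}(1.4143) = -0.416913
|D^2_{1,-2}|² = |d^2_{1,-2}(β)|² = (-0.416913)² = 0.173816 (the z-rotation phases have unit modulus)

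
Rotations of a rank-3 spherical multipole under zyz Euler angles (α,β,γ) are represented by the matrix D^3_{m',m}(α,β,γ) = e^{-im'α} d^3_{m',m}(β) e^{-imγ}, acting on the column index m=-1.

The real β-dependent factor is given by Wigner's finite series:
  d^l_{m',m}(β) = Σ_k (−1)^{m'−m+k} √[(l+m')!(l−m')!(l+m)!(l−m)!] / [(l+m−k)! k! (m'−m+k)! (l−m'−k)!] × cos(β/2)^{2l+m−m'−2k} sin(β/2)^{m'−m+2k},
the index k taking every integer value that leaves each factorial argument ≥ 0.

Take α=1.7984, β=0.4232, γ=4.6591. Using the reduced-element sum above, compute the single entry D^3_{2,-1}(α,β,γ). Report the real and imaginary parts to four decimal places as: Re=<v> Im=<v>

Re=-0.0260 Im=-0.0467

Split into d^3_{2,-1}(β=0.4232) × two z-phases.
c=cos(0.4232/2)=0.977696, s=sin(0.4232/2)=0.210024; N=√[120·1·2·24]=75.894664
k: max(0,(-1)−(2))=0 … min(3+(-1),3−(2))=1
  k=0: (−1)^3·75.8947/(12)·0.9777^3·0.2100^3 = -0.054758
  k=1: (−1)^4·75.8947/(24)·0.9777^1·0.2100^5 = +0.001263
d^3_{2,-1}(0.4232) = -0.054758 +0.001263 = -0.053495
D = (-0.898170+0.439649i)·(-0.053495)·(-0.053264-0.998580i) = -0.026045-0.046727i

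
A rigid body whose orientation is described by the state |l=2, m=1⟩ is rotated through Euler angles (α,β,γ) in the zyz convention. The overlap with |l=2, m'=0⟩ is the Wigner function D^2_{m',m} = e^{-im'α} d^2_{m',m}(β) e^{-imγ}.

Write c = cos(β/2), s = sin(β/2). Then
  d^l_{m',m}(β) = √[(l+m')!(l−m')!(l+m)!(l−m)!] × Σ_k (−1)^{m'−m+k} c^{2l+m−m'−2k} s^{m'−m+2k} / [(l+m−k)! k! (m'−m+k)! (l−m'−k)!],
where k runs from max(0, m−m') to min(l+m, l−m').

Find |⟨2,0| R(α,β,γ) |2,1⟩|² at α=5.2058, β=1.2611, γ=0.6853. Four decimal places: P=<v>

P=0.1264

First d^2_{0,1}(β=1.2611), then the phase factors e^{-i(0)α} and e^{-i(1)γ}:
Half-angle: c=0.807703, s=0.589589. N=√(2·2·6·1)=4.898979
The bounds max(0,m−m')=1 and min(l+m,l−m')=2 give 2 terms
  k=1: (−1)^0·4.8990/(2)·0.8077^3·0.5896^1 = +0.760993
  k=2: (−1)^1·4.8990/(2)·0.8077^1·0.5896^3 = -0.405486
d^2_{0,1}(1.2611) = +0.760993 -0.405486 = +0.355507
|D^2_{0,1}|² = |d^2_{0,1}(β)|² = (+0.355507)² = 0.126385 (the z-rotation phases have unit modulus)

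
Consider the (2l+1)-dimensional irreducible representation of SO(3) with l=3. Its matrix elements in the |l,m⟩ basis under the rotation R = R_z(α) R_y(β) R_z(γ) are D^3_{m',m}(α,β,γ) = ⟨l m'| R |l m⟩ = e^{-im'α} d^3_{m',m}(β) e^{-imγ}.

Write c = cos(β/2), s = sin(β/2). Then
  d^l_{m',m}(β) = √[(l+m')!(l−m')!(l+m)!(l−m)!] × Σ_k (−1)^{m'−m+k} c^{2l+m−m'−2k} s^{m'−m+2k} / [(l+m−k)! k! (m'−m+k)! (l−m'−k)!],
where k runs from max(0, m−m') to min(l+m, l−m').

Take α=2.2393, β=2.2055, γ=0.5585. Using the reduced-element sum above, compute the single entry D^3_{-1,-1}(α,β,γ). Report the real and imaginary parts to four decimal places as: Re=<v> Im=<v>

D^3_{-1,-1}(2.2393,2.2055,0.5585) = e^{-i·-1·2.2393}·d^3_{-1,-1}(2.2055)·e^{-i·-1·0.5585}. Compute d first:
c=cos(2.2055/2)=0.451144, s=sin(2.2055/2)=0.892451; N=√[2·24·2·24]=48.000000
The bounds max(0,m−m')=0 and min(l+m,l−m')=2 give 3 terms
  k=0: (−1)^0·48.0000/(48)·0.4511^6·0.8925^0 = +0.008431
  k=1: (−1)^1·48.0000/(6)·0.4511^4·0.8925^2 = -0.263948
  k=2: (−1)^2·48.0000/(8)·0.4511^2·0.8925^4 = +0.774674
d^3_{-1,-1}(2.2055) = +0.008431 -0.263948 +0.774674 = +0.519157
Attach z-rotation phases: D = e^{-i(-1)(2.2393)}·(+0.519157)·e^{-i(-1)(0.5585)} = -0.488778+0.174987i

Re=-0.4888 Im=0.1750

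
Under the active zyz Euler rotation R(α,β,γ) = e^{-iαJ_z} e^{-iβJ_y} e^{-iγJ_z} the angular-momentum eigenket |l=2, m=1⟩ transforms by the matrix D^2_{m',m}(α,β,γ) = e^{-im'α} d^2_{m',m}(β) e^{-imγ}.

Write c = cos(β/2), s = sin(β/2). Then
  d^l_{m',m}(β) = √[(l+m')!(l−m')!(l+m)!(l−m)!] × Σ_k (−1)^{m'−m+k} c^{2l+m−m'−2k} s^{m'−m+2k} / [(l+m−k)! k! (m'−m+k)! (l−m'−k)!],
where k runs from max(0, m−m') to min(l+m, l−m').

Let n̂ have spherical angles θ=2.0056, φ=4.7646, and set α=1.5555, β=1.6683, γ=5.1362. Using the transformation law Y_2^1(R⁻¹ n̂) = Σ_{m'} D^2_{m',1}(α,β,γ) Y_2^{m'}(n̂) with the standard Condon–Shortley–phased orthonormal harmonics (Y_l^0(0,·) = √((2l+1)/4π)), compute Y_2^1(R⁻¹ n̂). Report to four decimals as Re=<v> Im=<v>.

Re=0.1756 Im=0.2904

Need the full column D^2_{m',1} for m'=−2..2 at α=1.5555, β=1.6683, γ=5.1362.
cos(β/2)=0.671808, sin(β/2)=0.740726
d^2_{-2,1}: single k=3 term ⇒ +0.546069;  D = -0.239684-0.490655i
d^2_{-1,1}: k∈[2..3] ⇒ +0.742892 -0.301044 = +0.441848;  D = -0.399931+0.187844i
d^2_{0,1}: k∈[1..2] ⇒ +0.550133 -0.668795 = -0.118662;  D = -0.048798-0.108163i
d^2_{1,1}: k∈[0..1] ⇒ +0.203695 -0.742892 = -0.539198;  D = -0.494828+0.214195i
d^2_{2,1}: single k=0 term ⇒ -0.449182;  D = +0.172110+0.414900i
Y_2^{m'}(θ=2.0056,φ=4.7646) and Σ D·Y over m':
  (-0.2397-0.4907i)·(-0.3160+0.0331i)  (-0.3999+0.1878i)·(-0.0154-0.2947i)  (-0.0488-0.1082i)·(-0.1475+0.0000i)  (-0.4948+0.2142i)·(+0.0154-0.2947i)  (+0.1721+0.4149i)·(-0.3160-0.0331i)
Y_2^1(R⁻¹ n̂) = +0.175577+0.290383i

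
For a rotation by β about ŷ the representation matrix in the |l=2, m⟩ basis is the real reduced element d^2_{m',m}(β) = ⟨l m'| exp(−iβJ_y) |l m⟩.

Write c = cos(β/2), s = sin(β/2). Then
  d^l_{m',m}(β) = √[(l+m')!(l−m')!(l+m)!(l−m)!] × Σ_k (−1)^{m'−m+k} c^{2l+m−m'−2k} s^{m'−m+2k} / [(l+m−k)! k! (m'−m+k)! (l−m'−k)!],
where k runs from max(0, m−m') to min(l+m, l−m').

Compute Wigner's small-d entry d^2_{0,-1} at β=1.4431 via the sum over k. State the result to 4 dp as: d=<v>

d^2_{0,-1}(β=1.4431) via Wigner's sum:
With c≡cos(β/2)=0.750783 and s≡sin(β/2)=0.660549, N=[2·2·1·6]^{1/2}=4.898979
k∈{0,1} keeps every argument non-negative
  k=0: (−1)^1·4.8990/(2)·0.7508^3·0.6605^1 = -0.684737
  k=1: (−1)^2·4.8990/(2)·0.7508^1·0.6605^3 = +0.530036
d^2_{0,-1}(1.4431) = -0.684737 +0.530036 = -0.154701

d=-0.1547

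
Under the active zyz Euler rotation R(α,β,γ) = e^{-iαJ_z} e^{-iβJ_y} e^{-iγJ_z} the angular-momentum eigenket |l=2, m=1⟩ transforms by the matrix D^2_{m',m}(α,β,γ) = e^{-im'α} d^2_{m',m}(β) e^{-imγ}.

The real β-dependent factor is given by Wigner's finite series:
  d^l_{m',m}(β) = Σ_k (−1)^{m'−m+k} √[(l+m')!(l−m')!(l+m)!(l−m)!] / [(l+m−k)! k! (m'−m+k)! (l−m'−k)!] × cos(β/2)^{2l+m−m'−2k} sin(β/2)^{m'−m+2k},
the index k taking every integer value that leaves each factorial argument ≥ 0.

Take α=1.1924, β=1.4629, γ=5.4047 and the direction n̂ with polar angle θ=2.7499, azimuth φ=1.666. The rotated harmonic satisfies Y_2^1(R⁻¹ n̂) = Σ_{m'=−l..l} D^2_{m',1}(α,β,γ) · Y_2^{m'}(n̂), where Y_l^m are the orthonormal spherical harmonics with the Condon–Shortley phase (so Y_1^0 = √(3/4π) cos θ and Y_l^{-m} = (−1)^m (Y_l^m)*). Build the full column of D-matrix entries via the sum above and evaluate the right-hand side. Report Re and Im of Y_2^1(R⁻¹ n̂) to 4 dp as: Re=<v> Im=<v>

Need the full column D^2_{m',1} for m'=−2..2 at α=1.1924, β=1.4629, γ=5.4047.
cos(β/2)=0.744207, sin(β/2)=0.667949
d^2_{-2,1}: single k=3 term ⇒ +0.443562;  D = -0.440282-0.053845i
d^2_{-1,1}: k∈[2..3] ⇒ +0.741303 -0.199056 = +0.542247;  D = -0.260009+0.475843i
d^2_{0,1}: k∈[1..2] ⇒ +0.674373 -0.543250 = +0.131122;  D = +0.083698+0.100934i
d^2_{1,1}: k∈[0..1] ⇒ +0.306743 -0.741303 = -0.434560;  D = -0.413324+0.134185i
d^2_{2,1}: single k=0 term ⇒ -0.550623;  D = -0.035480+0.549479i
Y_2^{m'}(θ=2.7499,φ=1.666) and Σ D·Y over m':
  (-0.4403-0.0538i)·(-0.0553+0.0107i)  (-0.2600+0.4758i)·(+0.0259+0.2714i)  (+0.0837+0.1009i)·(+0.4929+0.0000i)  (-0.4133+0.1342i)·(-0.0259+0.2714i)  (-0.0355+0.5495i)·(-0.0553-0.0107i)
Y_2^1(R⁻¹ n̂) = -0.087580-0.155818i

Re=-0.0876 Im=-0.1558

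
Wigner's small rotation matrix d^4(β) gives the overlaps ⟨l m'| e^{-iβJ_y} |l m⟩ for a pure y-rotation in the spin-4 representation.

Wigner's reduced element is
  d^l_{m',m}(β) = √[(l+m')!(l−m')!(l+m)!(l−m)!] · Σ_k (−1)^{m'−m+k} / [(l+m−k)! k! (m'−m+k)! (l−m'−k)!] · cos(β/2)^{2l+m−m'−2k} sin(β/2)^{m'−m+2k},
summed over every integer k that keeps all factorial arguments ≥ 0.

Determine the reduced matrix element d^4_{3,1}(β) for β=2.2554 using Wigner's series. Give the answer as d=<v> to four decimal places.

d=-0.2575

d^4_{3,1}(β=2.2554) via Wigner's sum:
With c≡cos(β/2)=0.428739 and s≡sin(β/2)=0.903428, N=[5040·1·120·6]^{1/2}=1904.940944
k∈{0,1} keeps every argument non-negative
  k=0: (−1)^2·1904.9409/(240)·0.4287^6·0.9034^2 = +0.040236
  k=1: (−1)^3·1904.9409/(144)·0.4287^4·0.9034^4 = -0.297759
d^4_{3,1}(2.2554) = +0.040236 -0.297759 = -0.257523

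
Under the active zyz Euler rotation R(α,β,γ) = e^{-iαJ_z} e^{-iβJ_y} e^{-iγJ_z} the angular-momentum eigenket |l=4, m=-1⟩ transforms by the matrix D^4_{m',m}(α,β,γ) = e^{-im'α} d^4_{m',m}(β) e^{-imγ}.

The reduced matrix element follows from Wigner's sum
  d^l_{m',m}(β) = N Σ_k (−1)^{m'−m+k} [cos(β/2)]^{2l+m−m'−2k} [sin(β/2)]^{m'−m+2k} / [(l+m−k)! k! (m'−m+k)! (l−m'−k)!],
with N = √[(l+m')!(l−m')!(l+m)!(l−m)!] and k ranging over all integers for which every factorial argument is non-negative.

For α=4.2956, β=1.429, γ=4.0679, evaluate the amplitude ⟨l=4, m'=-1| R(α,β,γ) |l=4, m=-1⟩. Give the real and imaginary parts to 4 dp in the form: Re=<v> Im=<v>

First d^4_{-1,-1}(β=1.429), then the phase factors e^{-i(-1)α} and e^{-i(-1)γ}:
c=cos(1.429/2)=0.755421, s=sin(1.429/2)=0.655240; N=√[6·120·6·120]=720.000000
k∈{0,1,2,3} keeps every argument non-negative
  k=0: (−1)^0·720.0000/(720)·0.7554^8·0.6552^0 = +0.106050
  k=1: (−1)^1·720.0000/(48)·0.7554^6·0.6552^2 = -1.196812
  k=2: (−1)^2·720.0000/(24)·0.7554^4·0.6552^4 = +1.800854
  k=3: (−1)^3·720.0000/(72)·0.7554^2·0.6552^6 = -0.451627
d^4_{-1,-1}(1.429) = +0.106050 -1.196812 +1.800854 -0.451627 = +0.258465
Attach z-rotation phases: D = e^{-i(-1)(4.2956)}·(+0.258465)·e^{-i(-1)(4.0679)} = -0.126068+0.225635i

Re=-0.1261 Im=0.2256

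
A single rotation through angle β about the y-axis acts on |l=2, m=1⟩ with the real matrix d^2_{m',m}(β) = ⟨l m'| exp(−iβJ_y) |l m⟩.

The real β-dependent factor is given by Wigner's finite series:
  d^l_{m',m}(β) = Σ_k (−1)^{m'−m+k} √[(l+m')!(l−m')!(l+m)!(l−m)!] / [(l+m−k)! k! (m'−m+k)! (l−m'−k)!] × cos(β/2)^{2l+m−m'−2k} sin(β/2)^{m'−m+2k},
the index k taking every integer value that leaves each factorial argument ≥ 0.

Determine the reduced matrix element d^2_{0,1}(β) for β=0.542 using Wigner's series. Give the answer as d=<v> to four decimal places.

d=0.5412

d^2_{0,1}(β=0.542) via Wigner's sum:
With c≡cos(β/2)=0.963504 and s≡sin(β/2)=0.267695, N=[2·2·6·1]^{1/2}=4.898979
Admissible k: 1..2 (factorial args all ≥0)
  k=1: (−1)^0·4.8990/(2)·0.9635^3·0.2677^1 = +0.586511
  k=2: (−1)^1·4.8990/(2)·0.9635^1·0.2677^3 = -0.045274
d^2_{0,1}(0.542) = +0.586511 -0.045274 = +0.541237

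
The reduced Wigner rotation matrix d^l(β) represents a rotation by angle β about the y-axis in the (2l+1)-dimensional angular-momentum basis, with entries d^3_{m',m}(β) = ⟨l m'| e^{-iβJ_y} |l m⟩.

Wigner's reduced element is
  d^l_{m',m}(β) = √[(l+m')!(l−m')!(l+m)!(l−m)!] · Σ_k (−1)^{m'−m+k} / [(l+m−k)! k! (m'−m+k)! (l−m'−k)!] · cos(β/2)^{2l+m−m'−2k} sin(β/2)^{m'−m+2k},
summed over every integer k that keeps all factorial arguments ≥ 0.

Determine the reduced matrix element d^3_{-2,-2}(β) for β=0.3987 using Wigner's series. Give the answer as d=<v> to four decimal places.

d=0.7059

d^3_{-2,-2}(β=0.3987) via Wigner's sum:
Half-angle: c=0.980196, s=0.198032. N=√(1·120·1·120)=120.000000
The bounds max(0,m−m')=0 and min(l+m,l−m')=1 give 2 terms
  k=0: (−1)^0·120.0000/(120)·0.9802^6·0.1980^0 = +0.886903
  k=1: (−1)^1·120.0000/(24)·0.9802^4·0.1980^2 = -0.181006
d^3_{-2,-2}(0.3987) = +0.886903 -0.181006 = +0.705897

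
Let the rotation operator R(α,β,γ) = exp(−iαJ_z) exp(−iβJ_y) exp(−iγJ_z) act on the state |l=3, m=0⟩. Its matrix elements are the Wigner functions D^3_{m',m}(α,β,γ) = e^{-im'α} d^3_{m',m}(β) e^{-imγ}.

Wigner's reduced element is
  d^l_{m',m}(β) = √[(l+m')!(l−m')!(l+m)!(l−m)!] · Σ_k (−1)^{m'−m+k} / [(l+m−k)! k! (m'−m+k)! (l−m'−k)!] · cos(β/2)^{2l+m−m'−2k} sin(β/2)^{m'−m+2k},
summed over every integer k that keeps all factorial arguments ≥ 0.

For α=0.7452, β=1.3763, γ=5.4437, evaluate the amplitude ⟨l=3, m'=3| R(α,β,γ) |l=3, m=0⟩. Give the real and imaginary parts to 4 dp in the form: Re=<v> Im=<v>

D^3_{3,0}(0.7452,1.3763,5.4437) = e^{-i·3·0.7452}·d^3_{3,0}(1.3763)·e^{-i·0·5.4437}. Compute d first:
Half-angle: c=0.772422, s=0.635109. N=√(720·1·6·6)=160.996894
k∈{0} keeps every argument non-negative
  k=0: (−1)^3·160.9969/(36)·0.7724^3·0.6351^3 = -0.527989
d^3_{3,0}(1.3763) = -0.527989
Phases: e^{-i·(3)·0.7452}=-0.616905-0.787038i, e^{-i·(0)·5.4437}=+1.000000+0.000000i ⇒ D=+0.325719+0.415547i

Re=0.3257 Im=0.4155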